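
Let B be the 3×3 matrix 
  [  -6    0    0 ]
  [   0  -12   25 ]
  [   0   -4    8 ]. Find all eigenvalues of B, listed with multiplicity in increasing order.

Characteristic polynomial: p(λ) = λ^3 + 10λ^2 + 28λ + 24 = (λ + 2)^2(λ + 6).
Roots (with multiplicity): -6, -2, -2.

-6, -2, -2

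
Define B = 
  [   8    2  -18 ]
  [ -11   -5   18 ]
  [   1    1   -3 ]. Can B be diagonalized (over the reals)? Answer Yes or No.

No

Characteristic polynomial: p(μ) = μ^3 - 27μ - 54 = (μ - 6)(μ + 3)^2.
μ = -3 has algebraic multiplicity 2; rank(B + 3I) = 2, so geometric multiplicity = 1.
Geometric multiplicity < algebraic multiplicity, so B is not diagonalizable.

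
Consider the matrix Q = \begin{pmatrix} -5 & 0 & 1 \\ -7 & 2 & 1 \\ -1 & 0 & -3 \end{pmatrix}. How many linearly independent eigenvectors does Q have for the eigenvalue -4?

Q + 4I = [[-1, 0, 1], [-7, 6, 1], [-1, 0, 1]].
This matrix has rank 2, so its null space has dimension 3 − 2 = 1.

1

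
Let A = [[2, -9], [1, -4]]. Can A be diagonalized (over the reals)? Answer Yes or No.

Characteristic polynomial: p(s) = s^2 + 2s + 1 = (s + 1)^2.
s = -1 has algebraic multiplicity 2; rank(A + 1I) = 1, so geometric multiplicity = 1.
Geometric multiplicity < algebraic multiplicity, so A is not diagonalizable.

No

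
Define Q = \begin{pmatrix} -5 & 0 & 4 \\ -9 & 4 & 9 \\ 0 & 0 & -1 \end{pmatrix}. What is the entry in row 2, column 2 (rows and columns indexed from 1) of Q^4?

256

Characteristic polynomial: λ^3 + 2λ^2 - 19λ - 20 = (λ - 4)(λ + 1)(λ + 5), so the eigenvalues are -5, -1, 4.
λ=-5: eigenvector (1, 1, 0).
λ=4: eigenvector (0, 1, 0).
λ=-1: eigenvector (1, 0, 1).
P = [[1, 0, 1], [1, 1, 0], [0, 0, 1]], D = diag(-5, 4, -1), P⁻¹ = [[1, 0, -1], [-1, 1, 1], [0, 0, 1]].
Q⁴ = P·diag(625, 256, 1)·P⁻¹ = [[625, 0, -624], [369, 256, -369], [0, 0, 1]].
The requested entry is 256.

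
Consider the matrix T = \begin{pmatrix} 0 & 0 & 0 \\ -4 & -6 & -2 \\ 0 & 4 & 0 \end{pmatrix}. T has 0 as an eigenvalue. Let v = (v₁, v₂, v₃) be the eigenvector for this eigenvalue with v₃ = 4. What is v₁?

-2

T = [[0, 0, 0], [-4, -6, -2], [0, 4, 0]].
Solving (T)v = 0 gives the eigenspace spanned by (-2, 0, 4).
With v₃ = 4, v = (-2, 0, 4), so v₁ = -2.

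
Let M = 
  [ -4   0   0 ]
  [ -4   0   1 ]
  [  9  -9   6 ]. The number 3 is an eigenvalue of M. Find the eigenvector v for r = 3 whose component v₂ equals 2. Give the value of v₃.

M − 3I = [[-7, 0, 0], [-4, -3, 1], [9, -9, 3]].
Solving (M − 3I)v = 0 gives the eigenspace spanned by (0, 2, 6).
With v₂ = 2, v = (0, 2, 6), so v₃ = 6.

6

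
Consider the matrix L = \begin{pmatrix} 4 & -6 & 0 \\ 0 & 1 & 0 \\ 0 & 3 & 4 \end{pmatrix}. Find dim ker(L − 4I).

L − 4I = [[0, -6, 0], [0, -3, 0], [0, 3, 0]].
This matrix has rank 1, so its null space has dimension 3 − 1 = 2.

2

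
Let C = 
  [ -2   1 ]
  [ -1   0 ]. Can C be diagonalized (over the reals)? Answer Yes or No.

Characteristic polynomial: p(t) = t^2 + 2t + 1 = (t + 1)^2.
t = -1 has algebraic multiplicity 2; rank(C + 1I) = 1, so geometric multiplicity = 1.
Geometric multiplicity < algebraic multiplicity, so C is not diagonalizable.

No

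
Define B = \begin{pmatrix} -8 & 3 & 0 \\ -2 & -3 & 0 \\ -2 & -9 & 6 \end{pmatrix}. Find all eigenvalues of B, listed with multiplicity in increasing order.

-6, -5, 6

Characteristic polynomial: p(t) = t^3 + 5t^2 - 36t - 180 = (t - 6)(t + 5)(t + 6).
Roots (with multiplicity): -6, -5, 6.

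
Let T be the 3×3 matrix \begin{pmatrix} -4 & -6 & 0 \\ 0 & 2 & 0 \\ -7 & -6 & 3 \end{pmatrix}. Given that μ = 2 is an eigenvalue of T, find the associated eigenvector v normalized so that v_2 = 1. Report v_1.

T − 2I = [[-6, -6, 0], [0, 0, 0], [-7, -6, 1]].
Solving (T − 2I)v = 0 gives the eigenspace spanned by (-1, 1, -1).
With v_2 = 1, v = (-1, 1, -1), so v_1 = -1.

-1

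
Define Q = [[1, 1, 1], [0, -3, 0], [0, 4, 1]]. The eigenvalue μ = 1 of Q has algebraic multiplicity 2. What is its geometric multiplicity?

Q − 1I = [[0, 1, 1], [0, -4, 0], [0, 4, 0]].
This matrix has rank 2, so its null space has dimension 3 − 2 = 1.

1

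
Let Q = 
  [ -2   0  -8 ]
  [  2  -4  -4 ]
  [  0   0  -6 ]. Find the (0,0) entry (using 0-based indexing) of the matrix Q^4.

16

Characteristic polynomial: s^3 + 12s^2 + 44s + 48 = (s + 2)(s + 4)(s + 6), so the eigenvalues are -6, -4, -2.
s=-6: eigenvector (2, 0, 1).
s=-4: eigenvector (0, 1, 0).
s=-2: eigenvector (1, 1, 0).
P = [[2, 0, 1], [0, 1, 1], [1, 0, 0]], D = diag(-6, -4, -2), P⁻¹ = [[0, 0, 1], [-1, 1, 2], [1, 0, -2]].
Q⁴ = P·diag(1296, 256, 16)·P⁻¹ = [[16, 0, 2560], [-240, 256, 480], [0, 0, 1296]].
The requested entry is 16.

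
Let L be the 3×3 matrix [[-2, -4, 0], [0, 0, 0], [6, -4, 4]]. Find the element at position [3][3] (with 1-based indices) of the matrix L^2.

Characteristic polynomial: s^3 - 2s^2 - 8s = s(s - 4)(s + 2), so the eigenvalues are -2, 0, 4.
s=-2: eigenvector (1, 0, -1).
s=0: eigenvector (-2, 1, 4).
s=4: eigenvector (0, 0, 1).
P = [[1, -2, 0], [0, 1, 0], [-1, 4, 1]], D = diag(-2, 0, 4), P⁻¹ = [[1, 2, 0], [0, 1, 0], [1, -2, 1]].
L² = P·diag(4, 0, 16)·P⁻¹ = [[4, 8, 0], [0, 0, 0], [12, -40, 16]].
The requested entry is 16.

16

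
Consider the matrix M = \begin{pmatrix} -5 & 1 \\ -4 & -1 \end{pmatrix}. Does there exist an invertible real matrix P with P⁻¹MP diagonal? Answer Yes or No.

Characteristic polynomial: p(t) = t^2 + 6t + 9 = (t + 3)^2.
t = -3 has algebraic multiplicity 2; rank(M + 3I) = 1, so geometric multiplicity = 1.
Geometric multiplicity < algebraic multiplicity, so M is not diagonalizable.

No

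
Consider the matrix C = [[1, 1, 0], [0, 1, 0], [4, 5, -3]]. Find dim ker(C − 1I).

1

C − 1I = [[0, 1, 0], [0, 0, 0], [4, 5, -4]].
This matrix has rank 2, so its null space has dimension 3 − 2 = 1.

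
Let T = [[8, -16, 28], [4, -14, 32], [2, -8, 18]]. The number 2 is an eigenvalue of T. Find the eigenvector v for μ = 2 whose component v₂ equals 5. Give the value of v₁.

T − 2I = [[6, -16, 28], [4, -16, 32], [2, -8, 16]].
Solving (T − 2I)v = 0 gives the eigenspace spanned by (4, 5, 2).
With v₂ = 5, v = (4, 5, 2), so v₁ = 4.

4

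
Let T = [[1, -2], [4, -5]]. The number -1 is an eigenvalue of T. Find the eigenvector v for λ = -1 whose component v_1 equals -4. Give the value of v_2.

T + 1I = [[2, -2], [4, -4]].
Solving (T + 1I)v = 0 gives the eigenspace spanned by (-4, -4).
With v_1 = -4, v = (-4, -4), so v_2 = -4.

-4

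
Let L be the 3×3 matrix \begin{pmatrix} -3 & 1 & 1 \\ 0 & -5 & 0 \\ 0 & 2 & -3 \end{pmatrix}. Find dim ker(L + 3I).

L + 3I = [[0, 1, 1], [0, -2, 0], [0, 2, 0]].
This matrix has rank 2, so its null space has dimension 3 − 2 = 1.

1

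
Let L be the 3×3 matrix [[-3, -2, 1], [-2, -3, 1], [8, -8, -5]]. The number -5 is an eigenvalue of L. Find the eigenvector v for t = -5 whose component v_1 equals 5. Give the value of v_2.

5

L + 5I = [[2, -2, 1], [-2, 2, 1], [8, -8, 0]].
Solving (L + 5I)v = 0 gives the eigenspace spanned by (5, 5, 0).
With v_1 = 5, v = (5, 5, 0), so v_2 = 5.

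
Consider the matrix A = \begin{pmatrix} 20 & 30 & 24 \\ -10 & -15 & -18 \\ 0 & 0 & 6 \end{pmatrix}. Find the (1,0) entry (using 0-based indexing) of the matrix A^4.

Characteristic polynomial: λ^3 - 11λ^2 + 30λ = λ(λ - 6)(λ - 5), so the eigenvalues are 0, 5, 6.
λ=0: eigenvector (-3, 2, 0).
λ=5: eigenvector (-2, 1, 0).
λ=6: eigenvector (-6, 2, 1).
P = [[-3, -2, -6], [2, 1, 2], [0, 0, 1]], D = diag(0, 5, 6), P⁻¹ = [[1, 2, 2], [-2, -3, -6], [0, 0, 1]].
A⁴ = P·diag(0, 625, 1296)·P⁻¹ = [[2500, 3750, -276], [-1250, -1875, -1158], [0, 0, 1296]].
The requested entry is -1250.

-1250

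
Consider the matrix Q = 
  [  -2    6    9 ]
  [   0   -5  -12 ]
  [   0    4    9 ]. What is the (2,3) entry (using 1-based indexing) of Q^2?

Characteristic polynomial: μ^3 - 2μ^2 - 5μ + 6 = (μ - 3)(μ - 1)(μ + 2), so the eigenvalues are -2, 1, 3.
μ=-2: eigenvector (1, 0, 0).
μ=3: eigenvector (0, -3, 2).
μ=1: eigenvector (-1, -2, 1).
P = [[1, 0, -1], [0, -3, -2], [0, 2, 1]], D = diag(-2, 3, 1), P⁻¹ = [[1, -2, -3], [0, 1, 2], [0, -2, -3]].
Q² = P·diag(4, 9, 1)·P⁻¹ = [[4, -6, -9], [0, -23, -48], [0, 16, 33]].
The requested entry is -48.

-48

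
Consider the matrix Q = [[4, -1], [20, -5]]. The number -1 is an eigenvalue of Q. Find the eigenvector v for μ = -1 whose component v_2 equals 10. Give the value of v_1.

2

Q + 1I = [[5, -1], [20, -4]].
Solving (Q + 1I)v = 0 gives the eigenspace spanned by (2, 10).
With v_2 = 10, v = (2, 10), so v_1 = 2.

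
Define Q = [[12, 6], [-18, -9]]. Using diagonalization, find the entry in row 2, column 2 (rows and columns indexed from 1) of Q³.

-81

Characteristic polynomial: r^2 - 3r = r(r - 3), so the eigenvalues are 0, 3.
r=0: eigenvector (-1, 2).
r=3: eigenvector (-2, 3).
P = [[-1, -2], [2, 3]], D = diag(0, 3), P⁻¹ = [[3, 2], [-2, -1]].
Q³ = P·diag(0, 27)·P⁻¹ = [[108, 54], [-162, -81]].
The requested entry is -81.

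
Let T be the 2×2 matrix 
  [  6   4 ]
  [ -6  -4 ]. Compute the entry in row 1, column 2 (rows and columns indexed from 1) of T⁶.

128

Characteristic polynomial: r^2 - 2r = r(r - 2), so the eigenvalues are 0, 2.
r=0: eigenvector (-2, 3).
r=2: eigenvector (1, -1).
P = [[-2, 1], [3, -1]], D = diag(0, 2), P⁻¹ = [[1, 1], [3, 2]].
T⁶ = P·diag(0, 64)·P⁻¹ = [[192, 128], [-192, -128]].
The requested entry is 128.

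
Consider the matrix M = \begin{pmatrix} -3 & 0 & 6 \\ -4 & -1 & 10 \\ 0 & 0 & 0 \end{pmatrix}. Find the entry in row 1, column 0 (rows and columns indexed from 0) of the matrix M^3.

Characteristic polynomial: λ^3 + 4λ^2 + 3λ = λ(λ + 1)(λ + 3), so the eigenvalues are -3, -1, 0.
λ=-1: eigenvector (0, 1, 0).
λ=-3: eigenvector (1, 2, 0).
λ=0: eigenvector (2, 2, 1).
P = [[0, 1, 2], [1, 2, 2], [0, 0, 1]], D = diag(-1, -3, 0), P⁻¹ = [[-2, 1, 2], [1, 0, -2], [0, 0, 1]].
M³ = P·diag(-1, -27, 0)·P⁻¹ = [[-27, 0, 54], [-52, -1, 106], [0, 0, 0]].
The requested entry is -52.

-52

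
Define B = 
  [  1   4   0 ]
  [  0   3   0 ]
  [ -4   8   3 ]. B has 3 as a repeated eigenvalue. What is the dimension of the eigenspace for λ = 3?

2

B − 3I = [[-2, 4, 0], [0, 0, 0], [-4, 8, 0]].
This matrix has rank 1, so its null space has dimension 3 − 1 = 2.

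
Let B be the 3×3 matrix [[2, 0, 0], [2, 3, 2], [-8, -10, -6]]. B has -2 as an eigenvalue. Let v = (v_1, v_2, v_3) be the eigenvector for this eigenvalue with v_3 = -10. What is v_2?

B + 2I = [[4, 0, 0], [2, 5, 2], [-8, -10, -4]].
Solving (B + 2I)v = 0 gives the eigenspace spanned by (0, 4, -10).
With v_3 = -10, v = (0, 4, -10), so v_2 = 4.

4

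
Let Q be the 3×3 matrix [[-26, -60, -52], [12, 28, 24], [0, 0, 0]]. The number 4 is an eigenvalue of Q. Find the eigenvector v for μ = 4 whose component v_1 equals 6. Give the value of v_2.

Q − 4I = [[-30, -60, -52], [12, 24, 24], [0, 0, -4]].
Solving (Q − 4I)v = 0 gives the eigenspace spanned by (6, -3, 0).
With v_1 = 6, v = (6, -3, 0), so v_2 = -3.

-3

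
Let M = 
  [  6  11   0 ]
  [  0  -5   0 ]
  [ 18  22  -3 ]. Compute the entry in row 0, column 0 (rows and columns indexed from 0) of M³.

Characteristic polynomial: λ^3 + 2λ^2 - 33λ - 90 = (λ - 6)(λ + 3)(λ + 5), so the eigenvalues are -5, -3, 6.
λ=6: eigenvector (1, 0, 2).
λ=-5: eigenvector (-1, 1, -2).
λ=-3: eigenvector (0, 0, 1).
P = [[1, -1, 0], [0, 1, 0], [2, -2, 1]], D = diag(6, -5, -3), P⁻¹ = [[1, 1, 0], [0, 1, 0], [-2, 0, 1]].
M³ = P·diag(216, -125, -27)·P⁻¹ = [[216, 341, 0], [0, -125, 0], [486, 682, -27]].
The requested entry is 216.

216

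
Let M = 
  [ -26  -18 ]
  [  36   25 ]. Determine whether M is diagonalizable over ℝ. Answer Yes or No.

Yes

Characteristic polynomial: p(r) = r^2 + r - 2 = (r - 1)(r + 2).
All 2 eigenvalues are distinct, so M is diagonalizable.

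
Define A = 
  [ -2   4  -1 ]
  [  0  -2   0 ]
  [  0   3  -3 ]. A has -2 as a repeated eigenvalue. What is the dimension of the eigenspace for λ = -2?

A + 2I = [[0, 4, -1], [0, 0, 0], [0, 3, -1]].
This matrix has rank 2, so its null space has dimension 3 − 2 = 1.

1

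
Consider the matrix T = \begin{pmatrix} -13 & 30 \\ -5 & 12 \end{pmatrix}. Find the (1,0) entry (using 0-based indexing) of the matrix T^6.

Characteristic polynomial: λ^2 + λ - 6 = (λ - 2)(λ + 3), so the eigenvalues are -3, 2.
λ=-3: eigenvector (3, 1).
λ=2: eigenvector (-2, -1).
P = [[3, -2], [1, -1]], D = diag(-3, 2), P⁻¹ = [[1, -2], [1, -3]].
T⁶ = P·diag(729, 64)·P⁻¹ = [[2059, -3990], [665, -1266]].
The requested entry is 665.

665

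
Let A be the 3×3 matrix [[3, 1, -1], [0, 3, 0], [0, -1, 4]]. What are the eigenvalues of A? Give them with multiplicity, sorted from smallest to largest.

Characteristic polynomial: p(λ) = λ^3 - 10λ^2 + 33λ - 36 = (λ - 4)(λ - 3)^2.
Roots (with multiplicity): 3, 3, 4.

3, 3, 4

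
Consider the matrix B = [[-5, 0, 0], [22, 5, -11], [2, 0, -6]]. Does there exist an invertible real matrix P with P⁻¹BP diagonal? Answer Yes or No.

Characteristic polynomial: p(λ) = λ^3 + 6λ^2 - 25λ - 150 = (λ - 5)(λ + 5)(λ + 6).
All 3 eigenvalues are distinct, so B is diagonalizable.

Yes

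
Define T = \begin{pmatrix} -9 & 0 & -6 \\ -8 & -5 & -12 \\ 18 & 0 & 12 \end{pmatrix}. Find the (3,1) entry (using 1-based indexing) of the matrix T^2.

Characteristic polynomial: r^3 + 2r^2 - 15r = r(r - 3)(r + 5), so the eigenvalues are -5, 0, 3.
r=3: eigenvector (1, 2, -2).
r=-5: eigenvector (0, 1, 0).
r=0: eigenvector (2, 4, -3).
P = [[1, 0, 2], [2, 1, 4], [-2, 0, -3]], D = diag(3, -5, 0), P⁻¹ = [[-3, 0, -2], [-2, 1, 0], [2, 0, 1]].
T² = P·diag(9, 25, 0)·P⁻¹ = [[-27, 0, -18], [-104, 25, -36], [54, 0, 36]].
The requested entry is 54.

54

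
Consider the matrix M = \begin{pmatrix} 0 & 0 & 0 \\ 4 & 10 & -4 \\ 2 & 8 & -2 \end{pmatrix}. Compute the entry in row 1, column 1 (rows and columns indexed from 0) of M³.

Characteristic polynomial: μ^3 - 8μ^2 + 12μ = μ(μ - 6)(μ - 2), so the eigenvalues are 0, 2, 6.
μ=0: eigenvector (1, 0, 1).
μ=2: eigenvector (0, 1, 2).
μ=6: eigenvector (0, -1, -1).
P = [[1, 0, 0], [0, 1, -1], [1, 2, -1]], D = diag(0, 2, 6), P⁻¹ = [[1, 0, 0], [-1, -1, 1], [-1, -2, 1]].
M³ = P·diag(0, 8, 216)·P⁻¹ = [[0, 0, 0], [208, 424, -208], [200, 416, -200]].
The requested entry is 424.

424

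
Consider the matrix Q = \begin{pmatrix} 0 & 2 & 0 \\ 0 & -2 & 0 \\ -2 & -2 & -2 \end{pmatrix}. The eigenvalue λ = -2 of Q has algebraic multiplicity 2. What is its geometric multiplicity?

Q + 2I = [[2, 2, 0], [0, 0, 0], [-2, -2, 0]].
This matrix has rank 1, so its null space has dimension 3 − 1 = 2.

2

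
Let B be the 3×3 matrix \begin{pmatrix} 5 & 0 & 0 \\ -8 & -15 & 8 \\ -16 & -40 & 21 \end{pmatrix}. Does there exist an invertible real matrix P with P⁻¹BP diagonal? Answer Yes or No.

Yes

Characteristic polynomial: p(t) = t^3 - 11t^2 + 35t - 25 = (t - 5)^2(t - 1).
t = 5 has algebraic multiplicity 2; rank(B − 5I) = 1, so geometric multiplicity = 2.
Every eigenvalue has geometric = algebraic multiplicity, so B is diagonalizable.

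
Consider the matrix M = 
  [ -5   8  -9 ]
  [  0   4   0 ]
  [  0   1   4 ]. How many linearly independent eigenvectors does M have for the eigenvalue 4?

1

M − 4I = [[-9, 8, -9], [0, 0, 0], [0, 1, 0]].
This matrix has rank 2, so its null space has dimension 3 − 2 = 1.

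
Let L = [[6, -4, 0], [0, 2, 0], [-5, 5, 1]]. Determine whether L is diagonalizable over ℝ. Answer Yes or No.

Yes

Characteristic polynomial: p(λ) = λ^3 - 9λ^2 + 20λ - 12 = (λ - 6)(λ - 2)(λ - 1).
All 3 eigenvalues are distinct, so L is diagonalizable.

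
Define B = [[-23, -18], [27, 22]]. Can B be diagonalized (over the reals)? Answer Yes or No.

Yes

Characteristic polynomial: p(t) = t^2 + t - 20 = (t - 4)(t + 5).
All 2 eigenvalues are distinct, so B is diagonalizable.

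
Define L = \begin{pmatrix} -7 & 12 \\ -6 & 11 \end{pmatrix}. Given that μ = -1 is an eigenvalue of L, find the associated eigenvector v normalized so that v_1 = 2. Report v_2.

L + 1I = [[-6, 12], [-6, 12]].
Solving (L + 1I)v = 0 gives the eigenspace spanned by (2, 1).
With v_1 = 2, v = (2, 1), so v_2 = 1.

1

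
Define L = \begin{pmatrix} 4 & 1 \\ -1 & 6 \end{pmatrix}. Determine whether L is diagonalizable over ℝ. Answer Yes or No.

No

Characteristic polynomial: p(λ) = λ^2 - 10λ + 25 = (λ - 5)^2.
λ = 5 has algebraic multiplicity 2; rank(L − 5I) = 1, so geometric multiplicity = 1.
Geometric multiplicity < algebraic multiplicity, so L is not diagonalizable.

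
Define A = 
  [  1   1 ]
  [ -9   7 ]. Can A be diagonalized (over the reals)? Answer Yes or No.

Characteristic polynomial: p(λ) = λ^2 - 8λ + 16 = (λ - 4)^2.
λ = 4 has algebraic multiplicity 2; rank(A − 4I) = 1, so geometric multiplicity = 1.
Geometric multiplicity < algebraic multiplicity, so A is not diagonalizable.

No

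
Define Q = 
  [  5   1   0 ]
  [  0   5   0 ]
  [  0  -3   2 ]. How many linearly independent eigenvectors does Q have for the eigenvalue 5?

Q − 5I = [[0, 1, 0], [0, 0, 0], [0, -3, -3]].
This matrix has rank 2, so its null space has dimension 3 − 2 = 1.

1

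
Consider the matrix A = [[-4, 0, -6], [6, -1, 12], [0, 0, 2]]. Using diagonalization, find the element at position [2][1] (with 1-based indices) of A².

Characteristic polynomial: r^3 + 3r^2 - 6r - 8 = (r - 2)(r + 1)(r + 4), so the eigenvalues are -4, -1, 2.
r=-4: eigenvector (1, -2, 0).
r=-1: eigenvector (0, 1, 0).
r=2: eigenvector (-1, 2, 1).
P = [[1, 0, -1], [-2, 1, 2], [0, 0, 1]], D = diag(-4, -1, 2), P⁻¹ = [[1, 0, 1], [2, 1, 0], [0, 0, 1]].
A² = P·diag(16, 1, 4)·P⁻¹ = [[16, 0, 12], [-30, 1, -24], [0, 0, 4]].
The requested entry is -30.

-30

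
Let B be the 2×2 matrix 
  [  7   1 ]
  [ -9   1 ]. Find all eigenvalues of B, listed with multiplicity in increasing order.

Characteristic polynomial: p(μ) = μ^2 - 8μ + 16 = (μ - 4)^2.
Roots (with multiplicity): 4, 4.

4, 4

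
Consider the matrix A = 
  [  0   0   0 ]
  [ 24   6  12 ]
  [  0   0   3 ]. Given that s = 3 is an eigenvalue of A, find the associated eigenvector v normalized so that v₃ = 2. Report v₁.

0

A − 3I = [[-3, 0, 0], [24, 3, 12], [0, 0, 0]].
Solving (A − 3I)v = 0 gives the eigenspace spanned by (0, -8, 2).
With v₃ = 2, v = (0, -8, 2), so v₁ = 0.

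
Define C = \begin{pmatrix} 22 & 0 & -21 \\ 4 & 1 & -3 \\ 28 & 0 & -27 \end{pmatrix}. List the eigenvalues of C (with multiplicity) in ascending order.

Characteristic polynomial: p(r) = r^3 + 4r^2 - 11r + 6 = (r - 1)^2(r + 6).
Roots (with multiplicity): -6, 1, 1.

-6, 1, 1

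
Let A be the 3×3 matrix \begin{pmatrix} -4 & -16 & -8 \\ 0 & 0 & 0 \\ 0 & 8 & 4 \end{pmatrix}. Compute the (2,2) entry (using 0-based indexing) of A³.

Characteristic polynomial: μ^3 - 16μ = μ(μ - 4)(μ + 4), so the eigenvalues are -4, 0, 4.
μ=-4: eigenvector (1, 0, 0).
μ=0: eigenvector (0, 1, -2).
μ=4: eigenvector (-1, 0, 1).
P = [[1, 0, -1], [0, 1, 0], [0, -2, 1]], D = diag(-4, 0, 4), P⁻¹ = [[1, 2, 1], [0, 1, 0], [0, 2, 1]].
A³ = P·diag(-64, 0, 64)·P⁻¹ = [[-64, -256, -128], [0, 0, 0], [0, 128, 64]].
The requested entry is 64.

64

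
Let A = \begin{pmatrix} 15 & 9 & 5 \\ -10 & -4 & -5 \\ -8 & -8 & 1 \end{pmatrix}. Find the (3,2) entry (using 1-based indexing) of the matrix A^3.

-248

Characteristic polynomial: s^3 - 12s^2 + 41s - 30 = (s - 6)(s - 5)(s - 1), so the eigenvalues are 1, 5, 6.
s=6: eigenvector (-1, 1, 0).
s=5: eigenvector (1, 0, -2).
s=1: eigenvector (-1, 1, 1).
P = [[-1, 1, -1], [1, 0, 1], [0, -2, 1]], D = diag(6, 5, 1), P⁻¹ = [[-2, -1, -1], [1, 1, 0], [2, 2, 1]].
A³ = P·diag(216, 125, 1)·P⁻¹ = [[555, 339, 215], [-430, -214, -215], [-248, -248, 1]].
The requested entry is -248.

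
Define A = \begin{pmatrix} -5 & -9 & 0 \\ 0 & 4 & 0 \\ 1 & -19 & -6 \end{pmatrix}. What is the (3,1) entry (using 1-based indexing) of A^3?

Characteristic polynomial: t^3 + 7t^2 - 14t - 120 = (t - 4)(t + 5)(t + 6), so the eigenvalues are -6, -5, 4.
t=-6: eigenvector (0, 0, 1).
t=4: eigenvector (-1, 1, -2).
t=-5: eigenvector (1, 0, 1).
P = [[0, -1, 1], [0, 1, 0], [1, -2, 1]], D = diag(-6, 4, -5), P⁻¹ = [[-1, 1, 1], [0, 1, 0], [1, 1, 0]].
A³ = P·diag(-216, 64, -125)·P⁻¹ = [[-125, -189, 0], [0, 64, 0], [91, -469, -216]].
The requested entry is 91.

91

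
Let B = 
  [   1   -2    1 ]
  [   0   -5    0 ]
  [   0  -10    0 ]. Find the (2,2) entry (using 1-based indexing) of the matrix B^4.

Characteristic polynomial: r^3 + 4r^2 - 5r = r(r - 1)(r + 5), so the eigenvalues are -5, 0, 1.
r=0: eigenvector (-1, 0, 1).
r=-5: eigenvector (0, 1, 2).
r=1: eigenvector (1, 0, 0).
P = [[-1, 0, 1], [0, 1, 0], [1, 2, 0]], D = diag(0, -5, 1), P⁻¹ = [[0, -2, 1], [0, 1, 0], [1, -2, 1]].
B⁴ = P·diag(0, 625, 1)·P⁻¹ = [[1, -2, 1], [0, 625, 0], [0, 1250, 0]].
The requested entry is 625.

625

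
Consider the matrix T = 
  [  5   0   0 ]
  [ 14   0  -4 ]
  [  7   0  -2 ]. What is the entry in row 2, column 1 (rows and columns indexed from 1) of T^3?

266

Characteristic polynomial: μ^3 - 3μ^2 - 10μ = μ(μ - 5)(μ + 2), so the eigenvalues are -2, 0, 5.
μ=5: eigenvector (1, 2, 1).
μ=0: eigenvector (0, 1, 0).
μ=-2: eigenvector (0, 2, 1).
P = [[1, 0, 0], [2, 1, 2], [1, 0, 1]], D = diag(5, 0, -2), P⁻¹ = [[1, 0, 0], [0, 1, -2], [-1, 0, 1]].
T³ = P·diag(125, 0, -8)·P⁻¹ = [[125, 0, 0], [266, 0, -16], [133, 0, -8]].
The requested entry is 266.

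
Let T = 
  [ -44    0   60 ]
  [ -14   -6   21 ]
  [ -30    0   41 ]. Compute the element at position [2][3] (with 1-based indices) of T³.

651

Characteristic polynomial: s^3 + 9s^2 + 14s - 24 = (s - 1)(s + 4)(s + 6), so the eigenvalues are -6, -4, 1.
s=-4: eigenvector (-3, 0, -2).
s=-6: eigenvector (0, 1, 0).
s=1: eigenvector (-4, -1, -3).
P = [[-3, 0, -4], [0, 1, -1], [-2, 0, -3]], D = diag(-4, -6, 1), P⁻¹ = [[-3, 0, 4], [2, 1, -3], [2, 0, -3]].
T³ = P·diag(-64, -216, 1)·P⁻¹ = [[-584, 0, 780], [-434, -216, 651], [-390, 0, 521]].
The requested entry is 651.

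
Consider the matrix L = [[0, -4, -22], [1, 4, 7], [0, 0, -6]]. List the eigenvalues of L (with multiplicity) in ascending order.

-6, 2, 2

Characteristic polynomial: p(t) = t^3 + 2t^2 - 20t + 24 = (t - 2)^2(t + 6).
Roots (with multiplicity): -6, 2, 2.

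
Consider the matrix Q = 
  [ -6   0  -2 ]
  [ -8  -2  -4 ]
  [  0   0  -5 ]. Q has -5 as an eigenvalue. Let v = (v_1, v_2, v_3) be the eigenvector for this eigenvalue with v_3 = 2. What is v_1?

-4

Q + 5I = [[-1, 0, -2], [-8, 3, -4], [0, 0, 0]].
Solving (Q + 5I)v = 0 gives the eigenspace spanned by (-4, -8, 2).
With v_3 = 2, v = (-4, -8, 2), so v_1 = -4.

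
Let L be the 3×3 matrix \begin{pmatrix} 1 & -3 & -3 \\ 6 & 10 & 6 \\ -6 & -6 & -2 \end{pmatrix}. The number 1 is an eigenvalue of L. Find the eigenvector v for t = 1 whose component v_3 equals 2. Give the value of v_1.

L − 1I = [[0, -3, -3], [6, 9, 6], [-6, -6, -3]].
Solving (L − 1I)v = 0 gives the eigenspace spanned by (1, -2, 2).
With v_3 = 2, v = (1, -2, 2), so v_1 = 1.

1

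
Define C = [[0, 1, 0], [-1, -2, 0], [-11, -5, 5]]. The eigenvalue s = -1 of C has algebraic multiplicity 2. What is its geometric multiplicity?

C + 1I = [[1, 1, 0], [-1, -1, 0], [-11, -5, 6]].
This matrix has rank 2, so its null space has dimension 3 − 2 = 1.

1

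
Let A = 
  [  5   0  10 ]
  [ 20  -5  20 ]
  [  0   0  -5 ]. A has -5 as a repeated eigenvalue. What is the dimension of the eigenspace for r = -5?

2

A + 5I = [[10, 0, 10], [20, 0, 20], [0, 0, 0]].
This matrix has rank 1, so its null space has dimension 3 − 1 = 2.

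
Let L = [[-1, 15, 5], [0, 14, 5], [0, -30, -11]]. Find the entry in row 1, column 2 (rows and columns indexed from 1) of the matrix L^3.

Characteristic polynomial: t^3 - 2t^2 - 7t - 4 = (t - 4)(t + 1)^2, so the eigenvalues are -1, -1, 4.
t=-1: eigenvector (0, -1, 3).
t=4: eigenvector (1, 1, -2).
t=-1: eigenvector (1, 0, 0).
P = [[0, 1, 1], [-1, 1, 0], [3, -2, 0]], D = diag(-1, 4, -1), P⁻¹ = [[0, 2, 1], [0, 3, 1], [1, -3, -1]].
L³ = P·diag(-1, 64, -1)·P⁻¹ = [[-1, 195, 65], [0, 194, 65], [0, -390, -131]].
The requested entry is 195.

195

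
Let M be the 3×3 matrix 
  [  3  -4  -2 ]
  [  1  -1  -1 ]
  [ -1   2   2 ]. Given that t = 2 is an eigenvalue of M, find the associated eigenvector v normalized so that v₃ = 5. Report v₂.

M − 2I = [[1, -4, -2], [1, -3, -1], [-1, 2, 0]].
Solving (M − 2I)v = 0 gives the eigenspace spanned by (-10, -5, 5).
With v₃ = 5, v = (-10, -5, 5), so v₂ = -5.

-5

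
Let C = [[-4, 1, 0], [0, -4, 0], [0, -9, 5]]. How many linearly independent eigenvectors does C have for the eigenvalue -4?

C + 4I = [[0, 1, 0], [0, 0, 0], [0, -9, 9]].
This matrix has rank 2, so its null space has dimension 3 − 2 = 1.

1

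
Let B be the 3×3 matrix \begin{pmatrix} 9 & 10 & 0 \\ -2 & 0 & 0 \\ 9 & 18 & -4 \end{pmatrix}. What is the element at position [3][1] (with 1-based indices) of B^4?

369

Characteristic polynomial: r^3 - 5r^2 - 16r + 80 = (r - 5)(r - 4)(r + 4), so the eigenvalues are -4, 4, 5.
r=5: eigenvector (5, -2, 1).
r=-4: eigenvector (0, 0, 1).
r=4: eigenvector (-2, 1, 0).
P = [[5, 0, -2], [-2, 0, 1], [1, 1, 0]], D = diag(5, -4, 4), P⁻¹ = [[1, 2, 0], [-1, -2, 1], [2, 5, 0]].
B⁴ = P·diag(625, 256, 256)·P⁻¹ = [[2101, 3690, 0], [-738, -1220, 0], [369, 738, 256]].
The requested entry is 369.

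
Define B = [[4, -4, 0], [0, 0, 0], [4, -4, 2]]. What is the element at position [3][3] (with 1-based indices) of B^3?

8

Characteristic polynomial: t^3 - 6t^2 + 8t = t(t - 4)(t - 2), so the eigenvalues are 0, 2, 4.
t=4: eigenvector (1, 0, 2).
t=0: eigenvector (1, 1, 0).
t=2: eigenvector (0, 0, 1).
P = [[1, 1, 0], [0, 1, 0], [2, 0, 1]], D = diag(4, 0, 2), P⁻¹ = [[1, -1, 0], [0, 1, 0], [-2, 2, 1]].
B³ = P·diag(64, 0, 8)·P⁻¹ = [[64, -64, 0], [0, 0, 0], [112, -112, 8]].
The requested entry is 8.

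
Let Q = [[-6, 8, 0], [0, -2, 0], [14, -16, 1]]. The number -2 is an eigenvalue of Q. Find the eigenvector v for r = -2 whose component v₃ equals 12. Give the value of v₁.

-6

Q + 2I = [[-4, 8, 0], [0, 0, 0], [14, -16, 3]].
Solving (Q + 2I)v = 0 gives the eigenspace spanned by (-6, -3, 12).
With v₃ = 12, v = (-6, -3, 12), so v₁ = -6.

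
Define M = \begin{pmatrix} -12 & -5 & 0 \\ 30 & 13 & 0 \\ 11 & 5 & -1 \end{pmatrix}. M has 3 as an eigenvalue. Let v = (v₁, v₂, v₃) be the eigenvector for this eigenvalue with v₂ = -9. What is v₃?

M − 3I = [[-15, -5, 0], [30, 10, 0], [11, 5, -4]].
Solving (M − 3I)v = 0 gives the eigenspace spanned by (3, -9, -3).
With v₂ = -9, v = (3, -9, -3), so v₃ = -3.

-3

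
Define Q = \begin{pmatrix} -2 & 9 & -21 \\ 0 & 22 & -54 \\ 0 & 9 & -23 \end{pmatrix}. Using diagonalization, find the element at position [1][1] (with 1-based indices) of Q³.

Characteristic polynomial: r^3 + 3r^2 - 18r - 40 = (r - 4)(r + 2)(r + 5), so the eigenvalues are -5, -2, 4.
r=-2: eigenvector (1, 0, 0).
r=4: eigenvector (1, 3, 1).
r=-5: eigenvector (1, 2, 1).
P = [[1, 1, 1], [0, 3, 2], [0, 1, 1]], D = diag(-2, 4, -5), P⁻¹ = [[1, 0, -1], [0, 1, -2], [0, -1, 3]].
Q³ = P·diag(-8, 64, -125)·P⁻¹ = [[-8, 189, -495], [0, 442, -1134], [0, 189, -503]].
The requested entry is -8.

-8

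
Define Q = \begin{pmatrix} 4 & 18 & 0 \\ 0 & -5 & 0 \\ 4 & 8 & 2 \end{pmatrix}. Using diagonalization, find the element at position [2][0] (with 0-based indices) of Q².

Characteristic polynomial: λ^3 - λ^2 - 22λ + 40 = (λ - 4)(λ - 2)(λ + 5), so the eigenvalues are -5, 2, 4.
λ=4: eigenvector (1, 0, 2).
λ=-5: eigenvector (-2, 1, 0).
λ=2: eigenvector (0, 0, 1).
P = [[1, -2, 0], [0, 1, 0], [2, 0, 1]], D = diag(4, -5, 2), P⁻¹ = [[1, 2, 0], [0, 1, 0], [-2, -4, 1]].
Q² = P·diag(16, 25, 4)·P⁻¹ = [[16, -18, 0], [0, 25, 0], [24, 48, 4]].
The requested entry is 24.

24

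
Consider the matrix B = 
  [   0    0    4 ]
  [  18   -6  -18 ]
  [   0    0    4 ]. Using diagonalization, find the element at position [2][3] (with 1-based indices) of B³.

-648

Characteristic polynomial: λ^3 + 2λ^2 - 24λ = λ(λ - 4)(λ + 6), so the eigenvalues are -6, 0, 4.
λ=0: eigenvector (1, 3, 0).
λ=-6: eigenvector (0, 1, 0).
λ=4: eigenvector (1, 0, 1).
P = [[1, 0, 1], [3, 1, 0], [0, 0, 1]], D = diag(0, -6, 4), P⁻¹ = [[1, 0, -1], [-3, 1, 3], [0, 0, 1]].
B³ = P·diag(0, -216, 64)·P⁻¹ = [[0, 0, 64], [648, -216, -648], [0, 0, 64]].
The requested entry is -648.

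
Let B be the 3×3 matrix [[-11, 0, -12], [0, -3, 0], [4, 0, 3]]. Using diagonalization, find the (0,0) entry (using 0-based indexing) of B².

73

Characteristic polynomial: r^3 + 11r^2 + 39r + 45 = (r + 3)^2(r + 5), so the eigenvalues are -5, -3, -3.
r=-3: eigenvector (-3, 0, 2).
r=-3: eigenvector (0, 1, 0).
r=-5: eigenvector (-2, 0, 1).
P = [[-3, 0, -2], [0, 1, 0], [2, 0, 1]], D = diag(-3, -3, -5), P⁻¹ = [[1, 0, 2], [0, 1, 0], [-2, 0, -3]].
B² = P·diag(9, 9, 25)·P⁻¹ = [[73, 0, 96], [0, 9, 0], [-32, 0, -39]].
The requested entry is 73.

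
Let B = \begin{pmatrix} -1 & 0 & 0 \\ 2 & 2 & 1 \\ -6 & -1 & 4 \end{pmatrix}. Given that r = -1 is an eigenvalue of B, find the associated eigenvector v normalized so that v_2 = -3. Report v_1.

B + 1I = [[0, 0, 0], [2, 3, 1], [-6, -1, 5]].
Solving (B + 1I)v = 0 gives the eigenspace spanned by (3, -3, 3).
With v_2 = -3, v = (3, -3, 3), so v_1 = 3.

3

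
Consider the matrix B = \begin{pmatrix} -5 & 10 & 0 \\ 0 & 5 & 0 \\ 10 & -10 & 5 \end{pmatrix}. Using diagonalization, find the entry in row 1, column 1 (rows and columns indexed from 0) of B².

25

Characteristic polynomial: t^3 - 5t^2 - 25t + 125 = (t - 5)^2(t + 5), so the eigenvalues are -5, 5, 5.
t=5: eigenvector (1, 1, -1).
t=-5: eigenvector (-1, 0, 1).
t=5: eigenvector (0, 0, 1).
P = [[1, -1, 0], [1, 0, 0], [-1, 1, 1]], D = diag(5, -5, 5), P⁻¹ = [[0, 1, 0], [-1, 1, 0], [1, 0, 1]].
B² = P·diag(25, 25, 25)·P⁻¹ = [[25, 0, 0], [0, 25, 0], [0, 0, 25]].
The requested entry is 25.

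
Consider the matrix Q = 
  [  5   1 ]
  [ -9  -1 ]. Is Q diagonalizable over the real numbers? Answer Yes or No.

No

Characteristic polynomial: p(λ) = λ^2 - 4λ + 4 = (λ - 2)^2.
λ = 2 has algebraic multiplicity 2; rank(Q − 2I) = 1, so geometric multiplicity = 1.
Geometric multiplicity < algebraic multiplicity, so Q is not diagonalizable.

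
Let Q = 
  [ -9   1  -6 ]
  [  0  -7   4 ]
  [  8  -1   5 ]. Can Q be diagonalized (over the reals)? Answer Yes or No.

Characteristic polynomial: p(μ) = μ^3 + 11μ^2 + 35μ + 25 = (μ + 1)(μ + 5)^2.
μ = -5 has algebraic multiplicity 2; rank(Q + 5I) = 2, so geometric multiplicity = 1.
Geometric multiplicity < algebraic multiplicity, so Q is not diagonalizable.

No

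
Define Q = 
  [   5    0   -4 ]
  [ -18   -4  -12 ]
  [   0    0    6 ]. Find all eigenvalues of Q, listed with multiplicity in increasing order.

-4, 5, 6

Characteristic polynomial: p(λ) = λ^3 - 7λ^2 - 14λ + 120 = (λ - 6)(λ - 5)(λ + 4).
Roots (with multiplicity): -4, 5, 6.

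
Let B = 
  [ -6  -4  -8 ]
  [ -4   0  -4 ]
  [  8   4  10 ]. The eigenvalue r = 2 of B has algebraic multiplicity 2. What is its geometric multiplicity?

B − 2I = [[-8, -4, -8], [-4, -2, -4], [8, 4, 8]].
This matrix has rank 1, so its null space has dimension 3 − 1 = 2.

2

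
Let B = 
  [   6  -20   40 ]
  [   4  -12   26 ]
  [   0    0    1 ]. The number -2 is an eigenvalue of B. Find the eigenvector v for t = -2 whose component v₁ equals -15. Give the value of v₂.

-6

B + 2I = [[8, -20, 40], [4, -10, 26], [0, 0, 3]].
Solving (B + 2I)v = 0 gives the eigenspace spanned by (-15, -6, 0).
With v₁ = -15, v = (-15, -6, 0), so v₂ = -6.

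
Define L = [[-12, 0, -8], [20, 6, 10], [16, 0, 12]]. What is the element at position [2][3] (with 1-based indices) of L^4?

Characteristic polynomial: λ^3 - 6λ^2 - 16λ + 96 = (λ - 6)(λ - 4)(λ + 4), so the eigenvalues are -4, 4, 6.
λ=4: eigenvector (-1, 0, 2).
λ=-4: eigenvector (-1, 1, 1).
λ=6: eigenvector (0, 1, 0).
P = [[-1, -1, 0], [0, 1, 1], [2, 1, 0]], D = diag(4, -4, 6), P⁻¹ = [[1, 0, 1], [-2, 0, -1], [2, 1, 1]].
L⁴ = P·diag(256, 256, 1296)·P⁻¹ = [[256, 0, 0], [2080, 1296, 1040], [0, 0, 256]].
The requested entry is 1040.

1040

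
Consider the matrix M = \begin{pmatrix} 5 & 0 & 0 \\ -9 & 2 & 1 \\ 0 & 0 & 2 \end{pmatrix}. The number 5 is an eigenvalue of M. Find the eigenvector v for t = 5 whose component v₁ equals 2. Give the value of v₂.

-6

M − 5I = [[0, 0, 0], [-9, -3, 1], [0, 0, -3]].
Solving (M − 5I)v = 0 gives the eigenspace spanned by (2, -6, 0).
With v₁ = 2, v = (2, -6, 0), so v₂ = -6.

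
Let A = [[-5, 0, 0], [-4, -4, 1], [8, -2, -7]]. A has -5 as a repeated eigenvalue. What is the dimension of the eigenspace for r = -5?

2

A + 5I = [[0, 0, 0], [-4, 1, 1], [8, -2, -2]].
This matrix has rank 1, so its null space has dimension 3 − 1 = 2.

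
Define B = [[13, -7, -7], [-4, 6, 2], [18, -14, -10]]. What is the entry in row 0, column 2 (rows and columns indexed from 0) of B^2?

-35

Characteristic polynomial: λ^3 - 9λ^2 + 14λ + 24 = (λ - 6)(λ - 4)(λ + 1), so the eigenvalues are -1, 4, 6.
λ=-1: eigenvector (1, 0, 2).
λ=4: eigenvector (0, -1, 1).
λ=6: eigenvector (-1, 1, -2).
P = [[1, 0, -1], [0, -1, 1], [2, 1, -2]], D = diag(-1, 4, 6), P⁻¹ = [[-1, 1, 1], [-2, 0, 1], [-2, 1, 1]].
B² = P·diag(1, 16, 36)·P⁻¹ = [[71, -35, -35], [-40, 36, 20], [110, -70, -54]].
The requested entry is -35.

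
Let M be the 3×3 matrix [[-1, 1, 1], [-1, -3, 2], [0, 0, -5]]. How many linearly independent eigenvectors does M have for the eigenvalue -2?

M + 2I = [[1, 1, 1], [-1, -1, 2], [0, 0, -3]].
This matrix has rank 2, so its null space has dimension 3 − 2 = 1.

1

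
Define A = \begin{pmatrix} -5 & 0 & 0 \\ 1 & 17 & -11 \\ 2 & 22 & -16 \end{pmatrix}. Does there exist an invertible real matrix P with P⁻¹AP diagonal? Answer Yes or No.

No

Characteristic polynomial: p(r) = r^3 + 4r^2 - 35r - 150 = (r - 6)(r + 5)^2.
r = -5 has algebraic multiplicity 2; rank(A + 5I) = 2, so geometric multiplicity = 1.
Geometric multiplicity < algebraic multiplicity, so A is not diagonalizable.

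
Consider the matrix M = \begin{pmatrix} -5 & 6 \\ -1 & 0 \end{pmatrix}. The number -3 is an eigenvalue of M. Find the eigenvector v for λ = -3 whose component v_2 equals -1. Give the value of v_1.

-3

M + 3I = [[-2, 6], [-1, 3]].
Solving (M + 3I)v = 0 gives the eigenspace spanned by (-3, -1).
With v_2 = -1, v = (-3, -1), so v_1 = -3.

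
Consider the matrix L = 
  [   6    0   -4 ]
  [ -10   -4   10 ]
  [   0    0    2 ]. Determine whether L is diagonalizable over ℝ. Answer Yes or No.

Characteristic polynomial: p(λ) = λ^3 - 4λ^2 - 20λ + 48 = (λ - 6)(λ - 2)(λ + 4).
All 3 eigenvalues are distinct, so L is diagonalizable.

Yes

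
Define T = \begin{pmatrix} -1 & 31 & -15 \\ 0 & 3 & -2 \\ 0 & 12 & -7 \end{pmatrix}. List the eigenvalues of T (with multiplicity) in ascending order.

-3, -1, -1

Characteristic polynomial: p(λ) = λ^3 + 5λ^2 + 7λ + 3 = (λ + 1)^2(λ + 3).
Roots (with multiplicity): -3, -1, -1.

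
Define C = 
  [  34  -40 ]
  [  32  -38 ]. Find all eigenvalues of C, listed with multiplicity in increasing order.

-6, 2

Characteristic polynomial: p(λ) = λ^2 + 4λ - 12 = (λ - 2)(λ + 6).
Roots (with multiplicity): -6, 2.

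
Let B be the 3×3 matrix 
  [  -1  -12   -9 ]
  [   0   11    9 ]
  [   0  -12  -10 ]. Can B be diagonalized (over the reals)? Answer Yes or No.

Characteristic polynomial: p(r) = r^3 - 3r - 2 = (r - 2)(r + 1)^2.
r = -1 has algebraic multiplicity 2; rank(B + 1I) = 1, so geometric multiplicity = 2.
Every eigenvalue has geometric = algebraic multiplicity, so B is diagonalizable.

Yes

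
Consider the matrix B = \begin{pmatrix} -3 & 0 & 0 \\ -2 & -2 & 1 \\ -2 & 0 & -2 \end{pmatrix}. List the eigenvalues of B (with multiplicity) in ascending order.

-3, -2, -2

Characteristic polynomial: p(s) = s^3 + 7s^2 + 16s + 12 = (s + 2)^2(s + 3).
Roots (with multiplicity): -3, -2, -2.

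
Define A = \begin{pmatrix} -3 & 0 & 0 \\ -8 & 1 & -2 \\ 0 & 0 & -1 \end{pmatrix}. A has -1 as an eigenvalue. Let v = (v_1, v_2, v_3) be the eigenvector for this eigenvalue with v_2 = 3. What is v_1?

0

A + 1I = [[-2, 0, 0], [-8, 2, -2], [0, 0, 0]].
Solving (A + 1I)v = 0 gives the eigenspace spanned by (0, 3, 3).
With v_2 = 3, v = (0, 3, 3), so v_1 = 0.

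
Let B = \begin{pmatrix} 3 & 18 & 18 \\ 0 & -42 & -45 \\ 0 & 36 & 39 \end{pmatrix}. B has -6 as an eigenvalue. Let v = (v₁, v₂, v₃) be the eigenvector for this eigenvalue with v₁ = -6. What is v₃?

-12

B + 6I = [[9, 18, 18], [0, -36, -45], [0, 36, 45]].
Solving (B + 6I)v = 0 gives the eigenspace spanned by (-6, 15, -12).
With v₁ = -6, v = (-6, 15, -12), so v₃ = -12.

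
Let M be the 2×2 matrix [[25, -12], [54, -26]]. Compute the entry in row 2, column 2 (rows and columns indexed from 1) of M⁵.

-296

Characteristic polynomial: μ^2 + μ - 2 = (μ - 1)(μ + 2), so the eigenvalues are -2, 1.
μ=1: eigenvector (1, 2).
μ=-2: eigenvector (4, 9).
P = [[1, 4], [2, 9]], D = diag(1, -2), P⁻¹ = [[9, -4], [-2, 1]].
M⁵ = P·diag(1, -32)·P⁻¹ = [[265, -132], [594, -296]].
The requested entry is -296.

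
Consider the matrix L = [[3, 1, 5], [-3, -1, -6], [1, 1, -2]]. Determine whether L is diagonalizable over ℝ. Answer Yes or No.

No

Characteristic polynomial: p(μ) = μ^3 - 3μ - 2 = (μ - 2)(μ + 1)^2.
μ = -1 has algebraic multiplicity 2; rank(L + 1I) = 2, so geometric multiplicity = 1.
Geometric multiplicity < algebraic multiplicity, so L is not diagonalizable.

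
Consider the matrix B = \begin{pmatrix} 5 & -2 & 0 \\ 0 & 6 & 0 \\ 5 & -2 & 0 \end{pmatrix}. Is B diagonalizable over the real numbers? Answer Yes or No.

Characteristic polynomial: p(λ) = λ^3 - 11λ^2 + 30λ = λ(λ - 6)(λ - 5).
All 3 eigenvalues are distinct, so B is diagonalizable.

Yes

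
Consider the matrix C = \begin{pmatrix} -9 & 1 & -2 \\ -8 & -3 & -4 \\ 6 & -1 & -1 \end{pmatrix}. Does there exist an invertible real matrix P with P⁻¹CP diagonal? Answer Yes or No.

Characteristic polynomial: p(λ) = λ^3 + 13λ^2 + 55λ + 75 = (λ + 3)(λ + 5)^2.
λ = -5 has algebraic multiplicity 2; rank(C + 5I) = 2, so geometric multiplicity = 1.
Geometric multiplicity < algebraic multiplicity, so C is not diagonalizable.

No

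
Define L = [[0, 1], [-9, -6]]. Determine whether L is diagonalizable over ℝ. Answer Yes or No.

Characteristic polynomial: p(μ) = μ^2 + 6μ + 9 = (μ + 3)^2.
μ = -3 has algebraic multiplicity 2; rank(L + 3I) = 1, so geometric multiplicity = 1.
Geometric multiplicity < algebraic multiplicity, so L is not diagonalizable.

No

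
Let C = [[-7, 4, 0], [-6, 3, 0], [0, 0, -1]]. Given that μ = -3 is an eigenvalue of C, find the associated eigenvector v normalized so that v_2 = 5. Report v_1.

C + 3I = [[-4, 4, 0], [-6, 6, 0], [0, 0, 2]].
Solving (C + 3I)v = 0 gives the eigenspace spanned by (5, 5, 0).
With v_2 = 5, v = (5, 5, 0), so v_1 = 5.

5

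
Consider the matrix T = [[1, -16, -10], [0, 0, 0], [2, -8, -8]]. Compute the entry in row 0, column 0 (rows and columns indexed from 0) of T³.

121

Characteristic polynomial: μ^3 + 7μ^2 + 12μ = μ(μ + 3)(μ + 4), so the eigenvalues are -4, -3, 0.
μ=-3: eigenvector (5, 0, 2).
μ=0: eigenvector (-4, 1, -2).
μ=-4: eigenvector (2, 0, 1).
P = [[5, -4, 2], [0, 1, 0], [2, -2, 1]], D = diag(-3, 0, -4), P⁻¹ = [[1, 0, -2], [0, 1, 0], [-2, 2, 5]].
T³ = P·diag(-27, 0, -64)·P⁻¹ = [[121, -256, -370], [0, 0, 0], [74, -128, -212]].
The requested entry is 121.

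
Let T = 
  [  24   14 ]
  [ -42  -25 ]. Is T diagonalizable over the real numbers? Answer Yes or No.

Yes

Characteristic polynomial: p(μ) = μ^2 + μ - 12 = (μ - 3)(μ + 4).
All 2 eigenvalues are distinct, so T is diagonalizable.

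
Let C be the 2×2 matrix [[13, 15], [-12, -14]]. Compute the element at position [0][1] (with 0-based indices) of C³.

Characteristic polynomial: μ^2 + μ - 2 = (μ - 1)(μ + 2), so the eigenvalues are -2, 1.
μ=-2: eigenvector (-1, 1).
μ=1: eigenvector (-5, 4).
P = [[-1, -5], [1, 4]], D = diag(-2, 1), P⁻¹ = [[4, 5], [-1, -1]].
C³ = P·diag(-8, 1)·P⁻¹ = [[37, 45], [-36, -44]].
The requested entry is 45.

45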